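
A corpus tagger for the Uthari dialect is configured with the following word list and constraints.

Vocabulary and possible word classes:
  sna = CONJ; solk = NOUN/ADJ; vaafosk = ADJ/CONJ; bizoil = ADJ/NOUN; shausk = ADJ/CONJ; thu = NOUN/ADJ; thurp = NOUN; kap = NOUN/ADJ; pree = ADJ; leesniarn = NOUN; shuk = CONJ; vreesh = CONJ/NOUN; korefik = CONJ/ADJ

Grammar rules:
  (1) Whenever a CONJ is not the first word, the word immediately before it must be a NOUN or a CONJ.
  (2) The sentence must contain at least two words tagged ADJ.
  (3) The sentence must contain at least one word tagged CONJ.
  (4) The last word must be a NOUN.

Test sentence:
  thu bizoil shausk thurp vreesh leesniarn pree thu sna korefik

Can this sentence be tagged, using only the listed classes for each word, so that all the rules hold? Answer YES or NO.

NO

Candidates per position — 1:thu {NOUN,ADJ}; 2:bizoil {ADJ,NOUN}; 3:shausk {ADJ,CONJ}; 4:thurp {NOUN}; 5:vreesh {CONJ,NOUN}; 6:leesniarn {NOUN}; 7:pree {ADJ}; 8:thu {NOUN,ADJ}; 9:sna {CONJ}; 10:korefik {CONJ,ADJ}.
Rule 4 cannot be satisfied by any choice of tags from the lexicon.
So there is no consistent tagging.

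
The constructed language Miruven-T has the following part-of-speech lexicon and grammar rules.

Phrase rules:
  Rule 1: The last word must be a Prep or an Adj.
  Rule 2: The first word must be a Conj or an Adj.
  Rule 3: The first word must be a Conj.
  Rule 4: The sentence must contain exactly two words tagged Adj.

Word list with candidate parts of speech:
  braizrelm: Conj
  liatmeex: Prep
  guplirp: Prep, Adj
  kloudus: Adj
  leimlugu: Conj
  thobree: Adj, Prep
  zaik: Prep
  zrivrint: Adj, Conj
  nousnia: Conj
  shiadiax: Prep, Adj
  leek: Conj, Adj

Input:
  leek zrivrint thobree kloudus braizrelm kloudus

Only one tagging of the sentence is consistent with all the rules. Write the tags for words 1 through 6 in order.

Conj Conj Prep Adj Conj Adj

Candidates per position — 1:leek {Conj,Adj}; 2:zrivrint {Adj,Conj}; 3:thobree {Adj,Prep}; 4:kloudus {Adj}; 5:braizrelm {Conj}; 6:kloudus {Adj}.
If word 1 were Adj, no tagging could satisfy rule 3; so word 1 is Conj.
If word 2 were Adj, no tagging could satisfy rule 4; so word 2 is Conj.
If word 3 were Adj, no tagging could satisfy rule 4; so word 3 is Prep.
That leaves exactly one tagging: Conj Conj Prep Adj Conj Adj.
Check: rule 1 ok; rule 2 ok; rule 3 ok; rule 4 ok.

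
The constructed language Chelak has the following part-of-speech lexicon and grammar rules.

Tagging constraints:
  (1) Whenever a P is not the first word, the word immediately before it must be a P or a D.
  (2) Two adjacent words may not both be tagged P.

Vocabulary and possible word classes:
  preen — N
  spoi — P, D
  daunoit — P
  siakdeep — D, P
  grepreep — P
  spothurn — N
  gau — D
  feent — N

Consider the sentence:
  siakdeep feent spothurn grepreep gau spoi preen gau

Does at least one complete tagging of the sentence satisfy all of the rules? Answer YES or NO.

NO

Candidates per position — 1:siakdeep {D,P}; 2:feent {N}; 3:spothurn {N}; 4:grepreep {P}; 5:gau {D}; 6:spoi {P,D}; 7:preen {N}; 8:gau {D}.
Rule 1 cannot be satisfied by any choice of tags from the lexicon.
So there is no consistent tagging.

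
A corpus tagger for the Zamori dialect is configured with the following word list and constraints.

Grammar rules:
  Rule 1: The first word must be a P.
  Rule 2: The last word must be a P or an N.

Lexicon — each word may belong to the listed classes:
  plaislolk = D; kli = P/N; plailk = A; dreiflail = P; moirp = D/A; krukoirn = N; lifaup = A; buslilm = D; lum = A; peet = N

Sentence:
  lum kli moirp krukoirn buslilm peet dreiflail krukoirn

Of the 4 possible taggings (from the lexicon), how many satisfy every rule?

0

Candidates per position — 1:lum {A}; 2:kli {P,N}; 3:moirp {D,A}; 4:krukoirn {N}; 5:buslilm {D}; 6:peet {N}; 7:dreiflail {P}; 8:krukoirn {N}.
There are 4 candidate sequences in total.
Rule 1 cannot be satisfied by any choice of tags from the lexicon.
So there is no consistent tagging.
Count = 0.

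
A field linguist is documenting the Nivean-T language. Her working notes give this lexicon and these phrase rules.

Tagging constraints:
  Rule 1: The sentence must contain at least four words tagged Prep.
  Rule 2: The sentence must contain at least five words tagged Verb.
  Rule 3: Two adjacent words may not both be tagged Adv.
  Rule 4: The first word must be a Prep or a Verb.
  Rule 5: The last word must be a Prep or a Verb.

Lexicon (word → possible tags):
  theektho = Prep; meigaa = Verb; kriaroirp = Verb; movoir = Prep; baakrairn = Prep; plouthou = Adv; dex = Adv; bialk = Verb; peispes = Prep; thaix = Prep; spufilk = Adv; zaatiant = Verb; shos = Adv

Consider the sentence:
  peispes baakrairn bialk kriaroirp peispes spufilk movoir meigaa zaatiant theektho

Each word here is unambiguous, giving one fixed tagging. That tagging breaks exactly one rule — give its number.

2

Fixed tagging: Prep Prep Verb Verb Prep Adv Prep Verb Verb Prep.
Checking each rule: R1 pass, R2 fail, R3 pass, R4 pass, R5 pass.
Only rule 2 fails.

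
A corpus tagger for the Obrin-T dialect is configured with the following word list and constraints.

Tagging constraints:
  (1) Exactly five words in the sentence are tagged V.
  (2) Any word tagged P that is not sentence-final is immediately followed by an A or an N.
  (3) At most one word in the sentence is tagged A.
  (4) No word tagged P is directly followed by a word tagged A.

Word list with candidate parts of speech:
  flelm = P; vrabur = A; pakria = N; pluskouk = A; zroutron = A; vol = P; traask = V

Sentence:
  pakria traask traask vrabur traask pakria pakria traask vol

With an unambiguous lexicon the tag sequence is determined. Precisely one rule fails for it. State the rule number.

Fixed tagging: N V V A V N N V P.
Checking each rule: R1 fail, R2 pass, R3 pass, R4 pass.
Only rule 1 fails.

1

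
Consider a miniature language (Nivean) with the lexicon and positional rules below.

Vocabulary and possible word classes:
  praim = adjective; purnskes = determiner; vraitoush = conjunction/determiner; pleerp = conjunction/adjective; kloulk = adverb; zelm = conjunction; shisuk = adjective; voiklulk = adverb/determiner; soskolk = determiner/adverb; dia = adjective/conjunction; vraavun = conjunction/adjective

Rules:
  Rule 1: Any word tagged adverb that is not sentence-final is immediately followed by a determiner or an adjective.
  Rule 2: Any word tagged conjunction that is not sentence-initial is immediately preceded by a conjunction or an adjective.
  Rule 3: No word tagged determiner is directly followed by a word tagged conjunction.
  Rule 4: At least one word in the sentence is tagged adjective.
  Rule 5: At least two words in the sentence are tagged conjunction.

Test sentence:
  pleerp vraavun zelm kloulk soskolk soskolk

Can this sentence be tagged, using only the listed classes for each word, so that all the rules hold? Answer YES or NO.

Candidates per position — 1:pleerp {conjunction,adjective}; 2:vraavun {conjunction,adjective}; 3:zelm {conjunction}; 4:kloulk {adverb}; 5:soskolk {determiner,adverb}; 6:soskolk {determiner,adverb}.
One satisfying assignment: conjunction adjective conjunction adverb determiner determiner.
Check: rule 1 satisfied; rule 2 satisfied; rule 3 satisfied; rule 4 satisfied; rule 5 satisfied.

YES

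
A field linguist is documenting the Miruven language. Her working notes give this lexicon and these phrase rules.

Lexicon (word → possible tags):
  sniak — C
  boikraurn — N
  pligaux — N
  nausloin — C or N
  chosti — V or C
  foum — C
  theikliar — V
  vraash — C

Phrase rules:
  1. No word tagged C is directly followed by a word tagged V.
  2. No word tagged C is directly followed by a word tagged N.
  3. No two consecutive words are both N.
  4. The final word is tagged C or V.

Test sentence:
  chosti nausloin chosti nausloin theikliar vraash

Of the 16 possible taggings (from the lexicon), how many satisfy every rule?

1

Candidates per position — 1:chosti {V,C}; 2:nausloin {C,N}; 3:chosti {V,C}; 4:nausloin {C,N}; 5:theikliar {V}; 6:vraash {C}.
There are 16 candidate sequences in total.
The sequences that satisfy every rule: V N V N V C.
Count = 1.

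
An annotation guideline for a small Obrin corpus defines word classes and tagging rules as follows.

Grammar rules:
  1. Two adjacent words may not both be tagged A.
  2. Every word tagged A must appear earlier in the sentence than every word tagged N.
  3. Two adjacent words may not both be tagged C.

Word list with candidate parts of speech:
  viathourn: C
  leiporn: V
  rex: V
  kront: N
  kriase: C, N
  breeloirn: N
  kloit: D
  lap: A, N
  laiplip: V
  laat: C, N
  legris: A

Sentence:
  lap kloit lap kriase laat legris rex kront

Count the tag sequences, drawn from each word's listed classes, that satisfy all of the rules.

0

Candidates per position — 1:lap {A,N}; 2:kloit {D}; 3:lap {A,N}; 4:kriase {C,N}; 5:laat {C,N}; 6:legris {A}; 7:rex {V}; 8:kront {N}.
There are 16 candidate sequences in total.
Every candidate sequence violates at least one rule; no consistent tagging exists.
Count = 0.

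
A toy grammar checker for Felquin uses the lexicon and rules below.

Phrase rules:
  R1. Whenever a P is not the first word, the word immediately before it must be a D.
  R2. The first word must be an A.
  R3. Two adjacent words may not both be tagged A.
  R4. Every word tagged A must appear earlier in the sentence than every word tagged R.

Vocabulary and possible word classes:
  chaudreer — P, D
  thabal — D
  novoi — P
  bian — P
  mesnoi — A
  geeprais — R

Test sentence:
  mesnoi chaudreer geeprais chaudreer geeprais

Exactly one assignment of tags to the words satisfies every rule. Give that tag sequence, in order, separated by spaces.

A D R D R

Candidates per position — 1:mesnoi {A}; 2:chaudreer {P,D}; 3:geeprais {R}; 4:chaudreer {P,D}; 5:geeprais {R}.
Position 2: P is ruled out by rule 1; that leaves D.
Position 4: P is ruled out by rule 1; that leaves D.
The only consistent sequence is: A D R D R.
Verifying each rule — rule 1 satisfied; rule 2 satisfied; rule 3 satisfied; rule 4 satisfied.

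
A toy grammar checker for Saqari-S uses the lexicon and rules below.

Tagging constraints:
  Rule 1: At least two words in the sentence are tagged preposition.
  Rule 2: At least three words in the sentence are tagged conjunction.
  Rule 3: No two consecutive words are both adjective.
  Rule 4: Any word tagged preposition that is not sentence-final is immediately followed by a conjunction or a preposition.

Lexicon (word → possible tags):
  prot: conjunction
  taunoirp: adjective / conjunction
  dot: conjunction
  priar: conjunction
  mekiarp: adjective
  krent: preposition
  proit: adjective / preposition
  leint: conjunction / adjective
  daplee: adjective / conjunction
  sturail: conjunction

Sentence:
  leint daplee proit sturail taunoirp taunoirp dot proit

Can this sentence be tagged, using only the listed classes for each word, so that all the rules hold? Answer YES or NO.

Candidates per position — 1:leint {conjunction,adjective}; 2:daplee {adjective,conjunction}; 3:proit {adjective,preposition}; 4:sturail {conjunction}; 5:taunoirp {adjective,conjunction}; 6:taunoirp {adjective,conjunction}; 7:dot {conjunction}; 8:proit {adjective,preposition}.
One satisfying assignment: conjunction adjective preposition conjunction adjective conjunction conjunction preposition.
Rule-by-rule: rule 1 ok; rule 2 ok; rule 3 ok; rule 4 ok.

YES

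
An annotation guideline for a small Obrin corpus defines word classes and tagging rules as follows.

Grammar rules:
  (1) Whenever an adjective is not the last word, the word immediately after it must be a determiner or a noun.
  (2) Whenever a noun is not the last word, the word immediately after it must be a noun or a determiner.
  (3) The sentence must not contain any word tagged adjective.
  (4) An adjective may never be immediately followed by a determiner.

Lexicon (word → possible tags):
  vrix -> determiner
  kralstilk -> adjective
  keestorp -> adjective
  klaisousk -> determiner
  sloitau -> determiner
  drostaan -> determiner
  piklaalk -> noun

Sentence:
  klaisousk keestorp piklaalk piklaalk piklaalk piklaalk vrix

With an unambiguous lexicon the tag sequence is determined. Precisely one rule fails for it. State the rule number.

Fixed tagging: determiner adjective noun noun noun noun determiner.
Checking each rule: R1 pass, R2 pass, R3 fail, R4 pass.
Only rule 3 fails.

3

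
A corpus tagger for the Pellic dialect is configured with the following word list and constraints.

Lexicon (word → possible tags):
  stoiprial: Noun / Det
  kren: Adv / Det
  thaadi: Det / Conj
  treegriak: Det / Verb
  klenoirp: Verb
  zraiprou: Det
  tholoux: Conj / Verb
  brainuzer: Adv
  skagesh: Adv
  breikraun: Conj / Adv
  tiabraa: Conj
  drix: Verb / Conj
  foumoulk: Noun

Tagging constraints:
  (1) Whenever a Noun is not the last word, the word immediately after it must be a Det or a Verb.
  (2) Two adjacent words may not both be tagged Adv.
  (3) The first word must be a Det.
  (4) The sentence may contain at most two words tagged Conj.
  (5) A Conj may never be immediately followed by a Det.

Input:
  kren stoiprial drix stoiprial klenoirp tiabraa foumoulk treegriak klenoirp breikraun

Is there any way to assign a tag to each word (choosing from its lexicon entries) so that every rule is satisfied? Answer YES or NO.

YES

Candidates per position — 1:kren {Adv,Det}; 2:stoiprial {Noun,Det}; 3:drix {Verb,Conj}; 4:stoiprial {Noun,Det}; 5:klenoirp {Verb}; 6:tiabraa {Conj}; 7:foumoulk {Noun}; 8:treegriak {Det,Verb}; 9:klenoirp {Verb}; 10:breikraun {Conj,Adv}.
One satisfying assignment: Det Noun Verb Det Verb Conj Noun Verb Verb Adv.
Check: rule 1 satisfied; rule 2 satisfied; rule 3 satisfied; rule 4 satisfied; rule 5 satisfied.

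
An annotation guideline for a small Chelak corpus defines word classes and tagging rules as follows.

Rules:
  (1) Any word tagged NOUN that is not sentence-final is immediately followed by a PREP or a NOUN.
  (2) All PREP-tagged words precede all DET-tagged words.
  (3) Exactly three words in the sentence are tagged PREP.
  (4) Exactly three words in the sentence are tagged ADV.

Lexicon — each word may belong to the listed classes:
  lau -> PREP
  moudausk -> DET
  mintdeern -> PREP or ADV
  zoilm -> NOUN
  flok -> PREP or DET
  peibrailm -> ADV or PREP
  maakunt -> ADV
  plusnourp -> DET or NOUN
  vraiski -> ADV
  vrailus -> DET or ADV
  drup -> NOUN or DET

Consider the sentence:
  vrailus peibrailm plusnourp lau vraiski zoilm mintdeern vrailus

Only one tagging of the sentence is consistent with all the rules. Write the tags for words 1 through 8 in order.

ADV PREP NOUN PREP ADV NOUN PREP ADV

Candidates per position — 1:vrailus {DET,ADV}; 2:peibrailm {ADV,PREP}; 3:plusnourp {DET,NOUN}; 4:lau {PREP}; 5:vraiski {ADV}; 6:zoilm {NOUN}; 7:mintdeern {PREP,ADV}; 8:vrailus {DET,ADV}.
Word 1 cannot be DET — rule 2 would then fail for every completion. It is ADV.
Word 2 cannot be ADV — rule 3 would then fail for every completion. It is PREP.
Word 3 cannot be DET — rule 2 would then fail for every completion. It is NOUN.
Word 7 cannot be ADV — rule 1 would then fail for every completion. It is PREP.
Word 8 cannot be DET — rule 4 would then fail for every completion. It is ADV.
The only consistent sequence is: ADV PREP NOUN PREP ADV NOUN PREP ADV.
Verifying each rule — rule 1 ok; rule 2 ok; rule 3 ok; rule 4 ok.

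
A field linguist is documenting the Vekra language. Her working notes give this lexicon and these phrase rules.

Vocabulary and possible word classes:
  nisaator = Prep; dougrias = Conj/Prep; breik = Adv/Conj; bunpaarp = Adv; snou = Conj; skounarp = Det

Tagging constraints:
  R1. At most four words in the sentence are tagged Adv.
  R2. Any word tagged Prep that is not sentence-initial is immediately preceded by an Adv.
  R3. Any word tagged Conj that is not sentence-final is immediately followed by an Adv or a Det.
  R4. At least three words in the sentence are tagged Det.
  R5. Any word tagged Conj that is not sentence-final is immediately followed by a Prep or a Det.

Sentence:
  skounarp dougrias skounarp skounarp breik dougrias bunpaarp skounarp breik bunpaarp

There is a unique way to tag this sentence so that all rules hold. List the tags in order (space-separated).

Candidates per position — 1:skounarp {Det}; 2:dougrias {Conj,Prep}; 3:skounarp {Det}; 4:skounarp {Det}; 5:breik {Adv,Conj}; 6:dougrias {Conj,Prep}; 7:bunpaarp {Adv}; 8:skounarp {Det}; 9:breik {Adv,Conj}; 10:bunpaarp {Adv}.
Position 2: tagging it Prep would leave rule 2 unsatisfiable, so it must be Conj.
Position 5: tagging it Conj would leave rule 3 unsatisfiable, so it must be Adv.
Position 6: tagging it Conj would leave rule 5 unsatisfiable, so it must be Prep.
Position 9: tagging it Conj would leave rule 5 unsatisfiable, so it must be Adv.
The unique satisfying tagging is: Det Conj Det Det Adv Prep Adv Det Adv Adv.
Check: rule 1 satisfied; rule 2 satisfied; rule 3 satisfied; rule 4 satisfied; rule 5 satisfied.

Det Conj Det Det Adv Prep Adv Det Adv Adv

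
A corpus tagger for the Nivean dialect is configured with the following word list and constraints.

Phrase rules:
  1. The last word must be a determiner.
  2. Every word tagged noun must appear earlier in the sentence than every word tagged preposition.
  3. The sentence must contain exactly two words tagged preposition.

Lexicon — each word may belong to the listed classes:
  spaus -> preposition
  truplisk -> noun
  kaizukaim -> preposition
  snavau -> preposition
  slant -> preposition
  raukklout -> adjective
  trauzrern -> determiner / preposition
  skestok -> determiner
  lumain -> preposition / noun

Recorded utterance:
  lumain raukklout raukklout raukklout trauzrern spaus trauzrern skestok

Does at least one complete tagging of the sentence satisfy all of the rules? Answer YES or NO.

YES

Candidates per position — 1:lumain {preposition,noun}; 2:raukklout {adjective}; 3:raukklout {adjective}; 4:raukklout {adjective}; 5:trauzrern {determiner,preposition}; 6:spaus {preposition}; 7:trauzrern {determiner,preposition}; 8:skestok {determiner}.
One satisfying assignment: preposition adjective adjective adjective determiner preposition determiner determiner.
Checking: rule 1 holds; rule 2 holds; rule 3 holds.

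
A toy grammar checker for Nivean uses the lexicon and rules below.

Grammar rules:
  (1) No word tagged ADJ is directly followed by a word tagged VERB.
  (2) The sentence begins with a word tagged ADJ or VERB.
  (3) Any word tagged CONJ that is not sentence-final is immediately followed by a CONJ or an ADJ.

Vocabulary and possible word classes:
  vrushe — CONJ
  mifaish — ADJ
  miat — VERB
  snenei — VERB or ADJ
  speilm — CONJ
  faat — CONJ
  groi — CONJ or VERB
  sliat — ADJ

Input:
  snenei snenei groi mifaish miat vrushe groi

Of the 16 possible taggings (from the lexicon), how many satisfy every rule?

Candidates per position — 1:snenei {VERB,ADJ}; 2:snenei {VERB,ADJ}; 3:groi {CONJ,VERB}; 4:mifaish {ADJ}; 5:miat {VERB}; 6:vrushe {CONJ}; 7:groi {CONJ,VERB}.
There are 16 candidate sequences in total.
Rule 1 cannot be satisfied by any choice of tags from the lexicon.
So there is no consistent tagging.
Count = 0.

0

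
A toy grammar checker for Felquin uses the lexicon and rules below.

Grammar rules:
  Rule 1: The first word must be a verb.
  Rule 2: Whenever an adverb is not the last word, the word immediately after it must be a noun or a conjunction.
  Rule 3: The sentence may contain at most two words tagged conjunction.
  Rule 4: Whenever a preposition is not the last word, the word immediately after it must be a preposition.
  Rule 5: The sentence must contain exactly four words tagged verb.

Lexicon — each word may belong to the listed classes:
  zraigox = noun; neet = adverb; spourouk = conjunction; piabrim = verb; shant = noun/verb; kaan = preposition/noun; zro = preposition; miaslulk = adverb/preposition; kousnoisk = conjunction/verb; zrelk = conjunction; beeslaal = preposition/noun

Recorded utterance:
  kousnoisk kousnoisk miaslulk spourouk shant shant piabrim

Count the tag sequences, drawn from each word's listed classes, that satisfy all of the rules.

Candidates per position — 1:kousnoisk {conjunction,verb}; 2:kousnoisk {conjunction,verb}; 3:miaslulk {adverb,preposition}; 4:spourouk {conjunction}; 5:shant {noun,verb}; 6:shant {noun,verb}; 7:piabrim {verb}.
There are 32 candidate sequences in total.
The sequences that satisfy every rule: verb conjunction adverb conjunction verb verb verb; verb verb adverb conjunction noun verb verb; verb verb adverb conjunction verb noun verb.
Count = 3.

3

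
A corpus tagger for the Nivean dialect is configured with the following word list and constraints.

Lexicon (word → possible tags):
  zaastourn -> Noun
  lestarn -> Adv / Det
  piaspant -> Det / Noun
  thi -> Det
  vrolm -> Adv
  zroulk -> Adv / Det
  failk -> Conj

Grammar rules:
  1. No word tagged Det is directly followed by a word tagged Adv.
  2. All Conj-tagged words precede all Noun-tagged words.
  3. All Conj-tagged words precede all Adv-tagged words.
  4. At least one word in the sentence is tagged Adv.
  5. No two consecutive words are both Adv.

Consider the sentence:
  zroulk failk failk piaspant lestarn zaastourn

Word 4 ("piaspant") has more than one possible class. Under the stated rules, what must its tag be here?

Noun

Candidates per position — 1:zroulk {Adv,Det}; 2:failk {Conj}; 3:failk {Conj}; 4:piaspant {Det,Noun}; 5:lestarn {Adv,Det}; 6:zaastourn {Noun}.
Word 1 cannot be Adv — rule 3 would then fail for every completion. It is Det.
Word 5 cannot be Det — rule 4 would then fail for every completion. It is Adv.
Word 4 cannot be Det — rule 1 would then fail for every completion. It is Noun.
The unique satisfying tagging is: Det Conj Conj Noun Adv Noun.
Checking: rule 1 holds; rule 2 holds; rule 3 holds; rule 4 holds; rule 5 holds.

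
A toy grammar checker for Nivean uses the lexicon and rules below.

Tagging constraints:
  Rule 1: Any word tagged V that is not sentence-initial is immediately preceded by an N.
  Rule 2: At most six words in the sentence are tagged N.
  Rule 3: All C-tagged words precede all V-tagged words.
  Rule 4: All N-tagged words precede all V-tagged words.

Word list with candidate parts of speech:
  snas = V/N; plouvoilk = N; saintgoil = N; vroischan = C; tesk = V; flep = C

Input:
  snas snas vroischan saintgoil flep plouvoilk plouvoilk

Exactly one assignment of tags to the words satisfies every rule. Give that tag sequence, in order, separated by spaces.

N N C N C N N

Candidates per position — 1:snas {V,N}; 2:snas {V,N}; 3:vroischan {C}; 4:saintgoil {N}; 5:flep {C}; 6:plouvoilk {N}; 7:plouvoilk {N}.
Position 1: V is ruled out by rule 3; that leaves N.
Position 2: V is ruled out by rule 3; that leaves N.
That leaves exactly one tagging: N N C N C N N.
Verifying each rule — rule 1 ✓; rule 2 ✓; rule 3 ✓; rule 4 ✓.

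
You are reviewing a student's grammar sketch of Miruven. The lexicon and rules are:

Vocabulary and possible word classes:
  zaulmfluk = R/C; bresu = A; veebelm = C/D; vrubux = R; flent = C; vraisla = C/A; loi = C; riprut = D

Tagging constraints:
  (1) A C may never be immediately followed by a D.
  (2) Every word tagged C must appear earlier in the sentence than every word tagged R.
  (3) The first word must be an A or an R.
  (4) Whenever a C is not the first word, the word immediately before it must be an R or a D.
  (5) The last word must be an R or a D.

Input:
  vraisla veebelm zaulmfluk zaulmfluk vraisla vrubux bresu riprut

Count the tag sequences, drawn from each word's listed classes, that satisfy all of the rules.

Candidates per position — 1:vraisla {C,A}; 2:veebelm {C,D}; 3:zaulmfluk {R,C}; 4:zaulmfluk {R,C}; 5:vraisla {C,A}; 6:vrubux {R}; 7:bresu {A}; 8:riprut {D}.
There are 32 candidate sequences in total.
The sequences that satisfy every rule: A D R R A R A D; A D C R A R A D.
Count = 2.

2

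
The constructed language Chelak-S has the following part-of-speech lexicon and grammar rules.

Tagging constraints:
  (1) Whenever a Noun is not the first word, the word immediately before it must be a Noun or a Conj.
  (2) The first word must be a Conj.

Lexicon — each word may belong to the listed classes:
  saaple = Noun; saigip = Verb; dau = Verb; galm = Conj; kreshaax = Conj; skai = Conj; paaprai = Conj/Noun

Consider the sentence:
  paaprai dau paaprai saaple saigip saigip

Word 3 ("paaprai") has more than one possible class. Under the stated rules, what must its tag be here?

Candidates per position — 1:paaprai {Conj,Noun}; 2:dau {Verb}; 3:paaprai {Conj,Noun}; 4:saaple {Noun}; 5:saigip {Verb}; 6:saigip {Verb}.
If word 1 were Noun, no tagging could satisfy rule 2; so word 1 is Conj.
If word 3 were Noun, no tagging could satisfy rule 1; so word 3 is Conj.
The only consistent sequence is: Conj Verb Conj Noun Verb Verb.
Rule-by-rule: rule 1 ok; rule 2 ok.

Conj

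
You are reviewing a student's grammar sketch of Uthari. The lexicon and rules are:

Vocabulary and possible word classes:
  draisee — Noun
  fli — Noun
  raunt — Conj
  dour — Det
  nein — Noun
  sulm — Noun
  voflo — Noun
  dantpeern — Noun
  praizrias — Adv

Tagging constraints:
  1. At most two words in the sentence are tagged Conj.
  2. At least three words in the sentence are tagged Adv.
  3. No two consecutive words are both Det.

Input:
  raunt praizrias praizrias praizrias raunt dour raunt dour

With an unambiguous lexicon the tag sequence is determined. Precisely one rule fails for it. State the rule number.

1

Fixed tagging: Conj Adv Adv Adv Conj Det Conj Det.
Checking each rule: R1 violated, R2 holds, R3 holds.
Only rule 1 fails.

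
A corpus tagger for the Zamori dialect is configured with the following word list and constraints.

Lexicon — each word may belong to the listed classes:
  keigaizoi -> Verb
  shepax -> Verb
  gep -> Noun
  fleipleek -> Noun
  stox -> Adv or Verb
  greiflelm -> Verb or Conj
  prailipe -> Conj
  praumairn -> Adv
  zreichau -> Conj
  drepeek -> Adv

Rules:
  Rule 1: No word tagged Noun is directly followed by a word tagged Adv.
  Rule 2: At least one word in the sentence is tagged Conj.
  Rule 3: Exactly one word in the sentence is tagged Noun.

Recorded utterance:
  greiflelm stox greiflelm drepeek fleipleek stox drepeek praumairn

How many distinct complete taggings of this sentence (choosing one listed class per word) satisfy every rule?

6

Candidates per position — 1:greiflelm {Verb,Conj}; 2:stox {Adv,Verb}; 3:greiflelm {Verb,Conj}; 4:drepeek {Adv}; 5:fleipleek {Noun}; 6:stox {Adv,Verb}; 7:drepeek {Adv}; 8:praumairn {Adv}.
There are 16 candidate sequences in total.
Checking each against the rules leaves 6 sequences.
Count = 6.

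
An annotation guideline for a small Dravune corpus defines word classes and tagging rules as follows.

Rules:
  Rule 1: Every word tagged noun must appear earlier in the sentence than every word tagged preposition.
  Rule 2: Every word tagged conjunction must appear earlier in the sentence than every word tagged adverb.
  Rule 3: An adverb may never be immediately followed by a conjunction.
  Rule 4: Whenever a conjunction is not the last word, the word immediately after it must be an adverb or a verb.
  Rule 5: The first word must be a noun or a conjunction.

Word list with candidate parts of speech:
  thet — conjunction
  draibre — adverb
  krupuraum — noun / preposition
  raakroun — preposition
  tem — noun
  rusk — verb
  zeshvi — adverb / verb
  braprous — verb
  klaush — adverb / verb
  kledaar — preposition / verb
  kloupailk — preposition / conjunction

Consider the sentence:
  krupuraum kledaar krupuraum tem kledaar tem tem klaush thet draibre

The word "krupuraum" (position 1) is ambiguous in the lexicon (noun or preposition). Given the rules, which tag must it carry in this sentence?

Candidates per position — 1:krupuraum {noun,preposition}; 2:kledaar {preposition,verb}; 3:krupuraum {noun,preposition}; 4:tem {noun}; 5:kledaar {preposition,verb}; 6:tem {noun}; 7:tem {noun}; 8:klaush {adverb,verb}; 9:thet {conjunction}; 10:draibre {adverb}.
At position 1, choosing preposition makes rule 1 impossible to satisfy; hence noun.
At position 2, choosing preposition makes rule 1 impossible to satisfy; hence verb.
At position 3, choosing preposition makes rule 1 impossible to satisfy; hence noun.
At position 5, choosing preposition makes rule 1 impossible to satisfy; hence verb.
At position 8, choosing adverb makes rule 2 impossible to satisfy; hence verb.
The unique satisfying tagging is: noun verb noun noun verb noun noun verb conjunction adverb.
Check: rule 1 ok; rule 2 ok; rule 3 ok; rule 4 ok; rule 5 ok.

noun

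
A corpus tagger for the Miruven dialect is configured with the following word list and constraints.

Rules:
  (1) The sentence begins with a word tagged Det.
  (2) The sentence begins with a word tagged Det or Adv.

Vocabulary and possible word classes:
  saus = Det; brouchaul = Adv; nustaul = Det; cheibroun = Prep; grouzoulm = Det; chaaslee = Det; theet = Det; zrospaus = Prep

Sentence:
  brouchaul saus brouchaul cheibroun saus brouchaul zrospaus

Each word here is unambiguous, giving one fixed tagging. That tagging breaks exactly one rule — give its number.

Fixed tagging: Adv Det Adv Prep Det Adv Prep.
Rule check: R1 ✗, R2 ✓.
Only rule 1 fails.

1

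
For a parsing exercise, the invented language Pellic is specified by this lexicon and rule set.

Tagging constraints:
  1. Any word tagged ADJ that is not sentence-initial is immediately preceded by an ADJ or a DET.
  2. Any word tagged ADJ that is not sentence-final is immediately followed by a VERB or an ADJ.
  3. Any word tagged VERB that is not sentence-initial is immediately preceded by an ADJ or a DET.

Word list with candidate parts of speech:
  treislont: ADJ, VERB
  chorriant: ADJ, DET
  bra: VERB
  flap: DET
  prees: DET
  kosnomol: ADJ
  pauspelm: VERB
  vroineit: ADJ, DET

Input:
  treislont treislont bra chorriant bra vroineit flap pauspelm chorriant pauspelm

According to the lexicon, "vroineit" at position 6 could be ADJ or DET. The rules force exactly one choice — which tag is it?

DET

Candidates per position — 1:treislont {ADJ,VERB}; 2:treislont {ADJ,VERB}; 3:bra {VERB}; 4:chorriant {ADJ,DET}; 5:bra {VERB}; 6:vroineit {ADJ,DET}; 7:flap {DET}; 8:pauspelm {VERB}; 9:chorriant {ADJ,DET}; 10:pauspelm {VERB}.
If word 2 were VERB, no tagging could satisfy rule 3; so word 2 is ADJ.
If word 4 were ADJ, no tagging could satisfy rule 1; so word 4 is DET.
If word 6 were ADJ, no tagging could satisfy rule 1; so word 6 is DET.
If word 9 were ADJ, no tagging could satisfy rule 1; so word 9 is DET.
If word 1 were VERB, no tagging could satisfy rule 1; so word 1 is ADJ.
So the tagging must be: ADJ ADJ VERB DET VERB DET DET VERB DET VERB.
Check: rule 1 ok; rule 2 ok; rule 3 ok.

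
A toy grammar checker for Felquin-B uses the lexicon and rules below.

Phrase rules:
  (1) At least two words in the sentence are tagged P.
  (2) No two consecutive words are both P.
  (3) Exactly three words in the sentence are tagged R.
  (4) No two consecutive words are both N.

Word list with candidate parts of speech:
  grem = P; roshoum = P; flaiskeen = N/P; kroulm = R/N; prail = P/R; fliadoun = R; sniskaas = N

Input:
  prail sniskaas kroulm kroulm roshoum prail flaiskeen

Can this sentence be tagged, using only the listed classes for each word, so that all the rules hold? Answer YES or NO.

YES

Candidates per position — 1:prail {P,R}; 2:sniskaas {N}; 3:kroulm {R,N}; 4:kroulm {R,N}; 5:roshoum {P}; 6:prail {P,R}; 7:flaiskeen {N,P}.
One satisfying assignment: P N R R P R N.
Verifying each rule — rule 1 satisfied; rule 2 satisfied; rule 3 satisfied; rule 4 satisfied.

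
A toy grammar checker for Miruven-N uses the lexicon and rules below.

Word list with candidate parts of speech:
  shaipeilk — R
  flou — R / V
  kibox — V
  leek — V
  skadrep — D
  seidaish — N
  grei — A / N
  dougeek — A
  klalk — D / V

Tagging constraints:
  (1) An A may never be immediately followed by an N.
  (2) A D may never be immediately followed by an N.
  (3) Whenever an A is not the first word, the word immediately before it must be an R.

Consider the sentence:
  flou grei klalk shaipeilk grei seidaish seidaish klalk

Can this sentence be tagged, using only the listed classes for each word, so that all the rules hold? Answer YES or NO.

YES

Candidates per position — 1:flou {R,V}; 2:grei {A,N}; 3:klalk {D,V}; 4:shaipeilk {R}; 5:grei {A,N}; 6:seidaish {N}; 7:seidaish {N}; 8:klalk {D,V}.
One satisfying assignment: R N D R N N N D.
Check: rule 1 ✓; rule 2 ✓; rule 3 ✓.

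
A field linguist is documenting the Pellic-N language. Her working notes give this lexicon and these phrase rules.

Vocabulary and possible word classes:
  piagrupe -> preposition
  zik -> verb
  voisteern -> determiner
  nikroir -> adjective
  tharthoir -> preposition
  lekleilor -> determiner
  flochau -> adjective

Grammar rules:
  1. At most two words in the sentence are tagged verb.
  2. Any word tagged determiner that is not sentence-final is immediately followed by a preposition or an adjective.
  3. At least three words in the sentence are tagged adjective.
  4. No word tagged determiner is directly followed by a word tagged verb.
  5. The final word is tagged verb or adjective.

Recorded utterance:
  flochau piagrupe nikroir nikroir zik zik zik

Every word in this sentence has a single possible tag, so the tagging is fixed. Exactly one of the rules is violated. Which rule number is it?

1

Fixed tagging: adjective preposition adjective adjective verb verb verb.
Applying the rules: R1 ✗, R2 ✓, R3 ✓, R4 ✓, R5 ✓.
Only rule 1 fails.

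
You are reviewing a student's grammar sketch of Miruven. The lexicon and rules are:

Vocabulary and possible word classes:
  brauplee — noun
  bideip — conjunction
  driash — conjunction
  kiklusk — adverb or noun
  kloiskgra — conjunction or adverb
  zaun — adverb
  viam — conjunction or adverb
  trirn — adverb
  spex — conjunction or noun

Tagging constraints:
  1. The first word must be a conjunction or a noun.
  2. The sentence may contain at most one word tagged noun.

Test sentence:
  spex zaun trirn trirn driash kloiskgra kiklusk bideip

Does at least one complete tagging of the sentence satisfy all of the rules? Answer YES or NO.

YES

Candidates per position — 1:spex {conjunction,noun}; 2:zaun {adverb}; 3:trirn {adverb}; 4:trirn {adverb}; 5:driash {conjunction}; 6:kloiskgra {conjunction,adverb}; 7:kiklusk {adverb,noun}; 8:bideip {conjunction}.
One satisfying assignment: conjunction adverb adverb adverb conjunction adverb noun conjunction.
Checking: rule 1 ✓; rule 2 ✓.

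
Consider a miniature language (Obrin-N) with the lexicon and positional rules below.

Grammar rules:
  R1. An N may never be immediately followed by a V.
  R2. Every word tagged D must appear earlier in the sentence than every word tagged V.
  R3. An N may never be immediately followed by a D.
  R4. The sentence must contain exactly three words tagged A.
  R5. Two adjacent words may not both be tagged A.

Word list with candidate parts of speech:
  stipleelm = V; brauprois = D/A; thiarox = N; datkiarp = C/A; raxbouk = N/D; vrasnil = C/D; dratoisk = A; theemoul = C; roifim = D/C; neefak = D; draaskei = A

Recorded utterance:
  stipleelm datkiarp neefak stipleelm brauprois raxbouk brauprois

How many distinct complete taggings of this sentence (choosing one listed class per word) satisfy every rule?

Candidates per position — 1:stipleelm {V}; 2:datkiarp {C,A}; 3:neefak {D}; 4:stipleelm {V}; 5:brauprois {D,A}; 6:raxbouk {N,D}; 7:brauprois {D,A}.
There are 16 candidate sequences in total.
Rule 2 cannot be satisfied by any choice of tags from the lexicon.
So there is no consistent tagging.
Count = 0.

0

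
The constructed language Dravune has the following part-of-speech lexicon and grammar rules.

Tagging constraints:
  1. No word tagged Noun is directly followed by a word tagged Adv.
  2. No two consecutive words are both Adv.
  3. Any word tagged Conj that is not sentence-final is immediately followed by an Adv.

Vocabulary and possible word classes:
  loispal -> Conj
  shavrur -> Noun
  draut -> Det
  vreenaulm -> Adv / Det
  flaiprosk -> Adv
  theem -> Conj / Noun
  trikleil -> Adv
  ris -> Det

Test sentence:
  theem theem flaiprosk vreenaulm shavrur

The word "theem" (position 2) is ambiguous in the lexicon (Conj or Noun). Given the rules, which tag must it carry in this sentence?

Conj

Candidates per position — 1:theem {Conj,Noun}; 2:theem {Conj,Noun}; 3:flaiprosk {Adv}; 4:vreenaulm {Adv,Det}; 5:shavrur {Noun}.
At position 1, choosing Conj makes rule 3 impossible to satisfy; hence Noun.
At position 2, choosing Noun makes rule 1 impossible to satisfy; hence Conj.
At position 4, choosing Adv makes rule 2 impossible to satisfy; hence Det.
The unique satisfying tagging is: Noun Conj Adv Det Noun.
Checking: rule 1 ok; rule 2 ok; rule 3 ok.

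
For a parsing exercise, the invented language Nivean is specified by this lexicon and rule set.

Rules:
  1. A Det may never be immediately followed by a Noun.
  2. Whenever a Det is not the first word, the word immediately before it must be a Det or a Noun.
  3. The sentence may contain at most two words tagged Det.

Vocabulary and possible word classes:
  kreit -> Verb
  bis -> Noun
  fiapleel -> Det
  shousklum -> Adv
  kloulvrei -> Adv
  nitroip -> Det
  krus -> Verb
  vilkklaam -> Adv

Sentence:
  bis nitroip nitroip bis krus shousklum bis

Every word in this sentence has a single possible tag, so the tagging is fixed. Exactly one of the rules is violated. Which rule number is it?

Fixed tagging: Noun Det Det Noun Verb Adv Noun.
Rule check: R1 fail, R2 pass, R3 pass.
Only rule 1 fails.

1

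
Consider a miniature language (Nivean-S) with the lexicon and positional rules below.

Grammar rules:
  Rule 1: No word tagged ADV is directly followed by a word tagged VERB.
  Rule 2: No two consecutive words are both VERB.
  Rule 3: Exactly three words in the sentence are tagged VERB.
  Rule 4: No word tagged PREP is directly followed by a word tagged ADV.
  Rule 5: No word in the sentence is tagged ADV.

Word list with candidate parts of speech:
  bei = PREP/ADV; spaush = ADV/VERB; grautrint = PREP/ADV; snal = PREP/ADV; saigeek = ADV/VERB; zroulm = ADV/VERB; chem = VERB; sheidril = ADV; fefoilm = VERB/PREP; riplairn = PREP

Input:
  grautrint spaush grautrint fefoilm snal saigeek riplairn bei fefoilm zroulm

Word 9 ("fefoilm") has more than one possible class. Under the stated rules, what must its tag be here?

PREP

Candidates per position — 1:grautrint {PREP,ADV}; 2:spaush {ADV,VERB}; 3:grautrint {PREP,ADV}; 4:fefoilm {VERB,PREP}; 5:snal {PREP,ADV}; 6:saigeek {ADV,VERB}; 7:riplairn {PREP}; 8:bei {PREP,ADV}; 9:fefoilm {VERB,PREP}; 10:zroulm {ADV,VERB}.
Position 1: ADV is ruled out by rule 5; that leaves PREP.
Position 2: ADV is ruled out by rule 4; that leaves VERB.
Position 3: ADV is ruled out by rule 5; that leaves PREP.
Position 5: ADV is ruled out by rule 5; that leaves PREP.
Position 6: ADV is ruled out by rule 4; that leaves VERB.
Position 8: ADV is ruled out by rule 4; that leaves PREP.
Position 10: ADV is ruled out by rule 5; that leaves VERB.
Position 4: VERB is ruled out by rule 3; that leaves PREP.
Position 9: VERB is ruled out by rule 2; that leaves PREP.
So the tagging must be: PREP VERB PREP PREP PREP VERB PREP PREP PREP VERB.
Verifying each rule — rule 1 ✓; rule 2 ✓; rule 3 ✓; rule 4 ✓; rule 5 ✓.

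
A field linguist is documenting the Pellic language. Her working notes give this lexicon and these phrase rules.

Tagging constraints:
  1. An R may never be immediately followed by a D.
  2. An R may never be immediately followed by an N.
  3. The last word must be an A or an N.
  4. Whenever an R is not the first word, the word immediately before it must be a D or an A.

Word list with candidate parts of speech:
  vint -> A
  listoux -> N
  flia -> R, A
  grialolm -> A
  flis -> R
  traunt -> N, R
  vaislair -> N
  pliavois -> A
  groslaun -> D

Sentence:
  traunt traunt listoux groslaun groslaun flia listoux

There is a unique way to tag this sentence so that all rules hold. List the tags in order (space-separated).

N N N D D A N

Candidates per position — 1:traunt {N,R}; 2:traunt {N,R}; 3:listoux {N}; 4:groslaun {D}; 5:groslaun {D}; 6:flia {R,A}; 7:listoux {N}.
At position 1, choosing R makes rule 2 impossible to satisfy; hence N.
At position 2, choosing R makes rule 2 impossible to satisfy; hence N.
At position 6, choosing R makes rule 2 impossible to satisfy; hence A.
The unique satisfying tagging is: N N N D D A N.
Verifying each rule — rule 1 ok; rule 2 ok; rule 3 ok; rule 4 ok.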